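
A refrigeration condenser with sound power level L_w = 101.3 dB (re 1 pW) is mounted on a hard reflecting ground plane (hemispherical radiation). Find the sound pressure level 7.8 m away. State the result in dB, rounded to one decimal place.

75.5 dB

L_p = L_w − 10·log₁₀(2π·r²) with r = 7.8 m.
2π·r² = 382.3 m², 10·log₁₀ of that is 25.824 dB.
L_p = 101.3 − 25.824 = 75.48 dB.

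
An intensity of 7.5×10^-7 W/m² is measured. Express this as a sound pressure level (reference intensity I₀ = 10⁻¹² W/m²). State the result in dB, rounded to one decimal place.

Dividing by I₀ shifts the exponent by 12: I/I₀ = 7.5×10^5.
L = 10·(0.8751 + 5) = 58.75 dB.

58.8 dB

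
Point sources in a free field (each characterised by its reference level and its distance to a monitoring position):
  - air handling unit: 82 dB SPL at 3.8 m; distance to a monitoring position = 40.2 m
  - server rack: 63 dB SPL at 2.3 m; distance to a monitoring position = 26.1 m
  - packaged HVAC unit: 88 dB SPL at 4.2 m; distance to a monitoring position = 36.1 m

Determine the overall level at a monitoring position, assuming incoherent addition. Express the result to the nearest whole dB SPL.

Apply inverse-square spreading to bring every level to the receiver, then sum 10^(L/10).
air handling unit: 82 − 20·log₁₀(40.2/3.8) = 82 − 20.49 = 61.51 dB SPL.
server rack: 63 − 20·log₁₀(26.1/2.3) = 63 − 21.10 = 41.90 dB SPL.
packaged HVAC unit: 88 − 20·log₁₀(36.1/4.2) = 88 − 18.69 = 69.31 dB SPL.
Σ 10^(L/10) = 9.972e+06 → L_total = 10·log₁₀(9.972e+06) = 69.99 dB SPL.

70 dB SPL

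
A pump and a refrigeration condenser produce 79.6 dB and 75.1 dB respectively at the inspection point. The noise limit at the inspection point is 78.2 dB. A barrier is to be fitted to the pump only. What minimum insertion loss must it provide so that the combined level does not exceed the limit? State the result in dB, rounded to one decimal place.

Fixed contribution from the other source: Σ 10^(L/10) = 10^(75.1/10) = 3.236e+07 (75.10 dB).
To meet 78.2 dB overall, the treated pump may contribute at most 10^(78.2/10) − 3.236e+07 = 3.371e+07, i.e. 75.28 dB.
Required insertion loss = 79.6 − 75.28 = 4.32 dB.

4.3 dB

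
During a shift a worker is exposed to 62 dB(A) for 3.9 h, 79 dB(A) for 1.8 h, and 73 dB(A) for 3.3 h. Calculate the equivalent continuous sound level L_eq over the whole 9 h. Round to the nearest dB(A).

74 dB(A)

L_eq = 10·log₁₀[(1/T)·Σ tᵢ·10^(Lᵢ/10)] with T = 9 h.
Σ tᵢ·10^(Lᵢ/10) = 3.9·10^(62/10) + 1.8·10^(79/10) + 3.3·10^(73/10) = 2.150e+08.
L_eq = 10·log₁₀(2.150e+08/9) = 73.78 dB(A).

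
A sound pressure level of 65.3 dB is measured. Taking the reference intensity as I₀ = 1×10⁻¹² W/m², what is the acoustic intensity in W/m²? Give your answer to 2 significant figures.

I = I₀·10^(L/10) = 10⁻¹² × 10^(65.3/10) = 10^(-5.470).

3.4e-06 W/m²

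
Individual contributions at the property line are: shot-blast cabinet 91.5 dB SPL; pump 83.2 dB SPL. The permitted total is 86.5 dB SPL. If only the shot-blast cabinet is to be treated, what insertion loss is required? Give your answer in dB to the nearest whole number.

8 dB

The untreated sources together contribute 10^(83.2/10) = 2.089e+08, i.e. 83.20 dB SPL.
The limit corresponds to 10^(86.5/10) = 4.467e+08; subtracting the fixed part leaves 2.378e+08 for the shot-blast cabinet, i.e. 83.76 dB SPL.
So the shot-blast cabinet must be reduced from 91.5 to 83.76 dB SPL: IL = 7.74 dB.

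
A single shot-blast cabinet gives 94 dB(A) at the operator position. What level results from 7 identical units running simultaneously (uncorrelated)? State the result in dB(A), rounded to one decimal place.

102.5 dB(A)

L_total = L₁ + 10·log₁₀ N for N identical incoherent sources.
L_total = 94 + 10·log₁₀(7) = 94 + 8.451 = 102.45 dB(A).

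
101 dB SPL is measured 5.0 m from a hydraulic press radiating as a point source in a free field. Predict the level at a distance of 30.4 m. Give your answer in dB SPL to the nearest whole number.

85 dB SPL

Spherical spreading from a point source gives a 20·log₁₀(r₂/r₁) drop.
L₂ = 101 − 20·log₁₀(30.4/5.0) = 101 − 15.678 = 85.32 dB SPL.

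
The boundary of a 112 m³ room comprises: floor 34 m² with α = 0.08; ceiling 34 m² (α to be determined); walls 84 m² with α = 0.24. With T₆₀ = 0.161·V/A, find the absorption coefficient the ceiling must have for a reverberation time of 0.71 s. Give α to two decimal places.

0.07

Required total absorption A = 0.161·112/0.71 = 25.40 m².
Absorption from the other surfaces = 34·0.08 + 84·0.24 = 22.88 m², so the ceiling must supply 2.52 m² over 34 m².
α = 2.52/34 = 0.074.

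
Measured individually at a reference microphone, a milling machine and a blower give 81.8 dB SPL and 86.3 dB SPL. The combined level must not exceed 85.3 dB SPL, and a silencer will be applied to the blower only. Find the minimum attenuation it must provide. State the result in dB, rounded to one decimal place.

3.6 dB

The untreated sources together contribute 10^(81.8/10) = 1.514e+08, i.e. 81.80 dB SPL.
To meet 85.3 dB SPL overall, the treated blower may contribute at most 10^(85.3/10) − 1.514e+08 = 1.875e+08, i.e. 82.73 dB SPL.
So the blower must be reduced from 86.3 to 82.73 dB SPL: IL = 3.57 dB.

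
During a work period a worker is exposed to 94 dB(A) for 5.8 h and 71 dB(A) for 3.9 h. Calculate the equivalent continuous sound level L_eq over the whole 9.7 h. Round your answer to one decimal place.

91.8 dB(A)

The energy average is taken in the linear domain: L_eq = 10·log₁₀[(Σ tᵢ·10^(Lᵢ/10))/T], T = 9.7 h.
Σ tᵢ·10^(Lᵢ/10) = 5.8·10^(94/10) + 3.9·10^(71/10) = 1.462e+10.
L_eq = 10·log₁₀(1.462e+10/9.7) = 91.78 dB(A).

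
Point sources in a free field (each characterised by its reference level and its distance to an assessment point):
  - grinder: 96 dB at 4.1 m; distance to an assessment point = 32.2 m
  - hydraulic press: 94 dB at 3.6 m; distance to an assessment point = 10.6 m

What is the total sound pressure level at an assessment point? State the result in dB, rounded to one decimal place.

85.5 dB

Propagate each source to the receiver with L = L_ref − 20·log₁₀(r/r_ref), then add intensities.
grinder: 96 − 20·log₁₀(32.2/4.1) = 96 − 17.90 = 78.10 dB.
hydraulic press: 94 − 20·log₁₀(10.6/3.6) = 94 − 9.38 = 84.62 dB.
Σ 10^(L/10) = 3.543e+08 → L_total = 10·log₁₀(3.543e+08) = 85.49 dB.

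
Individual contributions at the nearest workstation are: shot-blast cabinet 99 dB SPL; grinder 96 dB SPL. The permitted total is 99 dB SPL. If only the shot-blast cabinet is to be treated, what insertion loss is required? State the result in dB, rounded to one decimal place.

3.0 dB

Fixed contribution from the other source: Σ 10^(L/10) = 10^(96/10) = 3.981e+09 (96.00 dB SPL).
To meet 99 dB SPL overall, the treated shot-blast cabinet may contribute at most 10^(99/10) − 3.981e+09 = 3.962e+09, i.e. 95.98 dB SPL.
So the shot-blast cabinet must be reduced from 99 to 95.98 dB SPL: IL = 3.02 dB.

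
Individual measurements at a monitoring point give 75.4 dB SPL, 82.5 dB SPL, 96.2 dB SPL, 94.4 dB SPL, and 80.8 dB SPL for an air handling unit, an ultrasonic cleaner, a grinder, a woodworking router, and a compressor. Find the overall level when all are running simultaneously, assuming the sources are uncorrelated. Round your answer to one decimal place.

98.6 dB SPL

Incoherent sources combine by intensity addition: L_total = 10·log₁₀(Σ 10^(L_i/10)).
Σ 10^(L/10) = 10^(75.4/10) + 10^(82.5/10) + 10^(96.2/10) + 10^(94.4/10) + 10^(80.8/10) = 7.256e+09.
L_total = 10·log₁₀(7.256e+09) = 98.61 dB SPL.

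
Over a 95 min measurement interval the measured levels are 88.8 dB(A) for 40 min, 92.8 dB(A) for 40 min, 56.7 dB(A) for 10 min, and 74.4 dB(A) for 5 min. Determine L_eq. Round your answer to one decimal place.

90.5 dB(A)

Weight each interval's intensity by its duration and average over T = 95 min:
Σ tᵢ·10^(Lᵢ/10) = 40·10^(88.8/10) + 40·10^(92.8/10) + 10·10^(56.7/10) + 5·10^(74.4/10) = 1.067e+11.
L_eq = 10·log₁₀(1.067e+11/95) = 90.50 dB(A).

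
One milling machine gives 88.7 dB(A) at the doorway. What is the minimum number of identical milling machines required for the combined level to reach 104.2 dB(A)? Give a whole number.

The shortfall is 104.2 − 88.7 = 15.5 dB, and N units add 10·log₁₀ N, so need 10·log₁₀ N ≥ 15.5.
N ≥ 10^(15.5/10) = 35.481, so N = 36.

36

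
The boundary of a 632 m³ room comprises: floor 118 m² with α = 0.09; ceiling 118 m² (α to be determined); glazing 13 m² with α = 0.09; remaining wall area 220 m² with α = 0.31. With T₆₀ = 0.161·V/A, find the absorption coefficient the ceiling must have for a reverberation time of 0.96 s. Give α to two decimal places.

From T₆₀ = 0.161·V/A, the target T₆₀ = 0.96 s needs A = 0.161·632/0.96 = 105.99 m².
Absorption from the other surfaces = 118·0.09 + 13·0.09 + 220·0.31 = 79.99 m², so the ceiling must supply 26.00 m² over 118 m².
α = 26.00/118 = 0.220.

0.22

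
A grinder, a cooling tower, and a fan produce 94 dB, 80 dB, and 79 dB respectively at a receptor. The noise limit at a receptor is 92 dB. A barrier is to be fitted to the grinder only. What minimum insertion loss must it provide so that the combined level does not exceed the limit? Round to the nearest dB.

The untreated sources together contribute 10^(80/10) + 10^(79/10) = 1.794e+08, i.e. 82.54 dB.
To meet 92 dB overall, the treated grinder may contribute at most 10^(92/10) − 1.794e+08 = 1.405e+09, i.e. 91.48 dB.
Required insertion loss = 94 − 91.48 = 2.52 dB.

3 dB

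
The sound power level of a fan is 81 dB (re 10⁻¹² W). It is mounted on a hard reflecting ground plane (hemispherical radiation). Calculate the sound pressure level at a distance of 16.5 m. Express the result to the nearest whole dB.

49 dB

Free-field hemispherical radiation: L_p = L_w − 10·log₁₀(2π·r²), r = 16.5 m.
2π·r² = 1711 m², 10·log₁₀ of that is 32.331 dB.
L_p = 81 − 32.331 = 48.67 dB.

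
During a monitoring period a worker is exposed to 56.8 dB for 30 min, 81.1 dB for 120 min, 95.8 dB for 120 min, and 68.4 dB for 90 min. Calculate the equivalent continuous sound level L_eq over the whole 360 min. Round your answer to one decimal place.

The energy average is taken in the linear domain: L_eq = 10·log₁₀[(Σ tᵢ·10^(Lᵢ/10))/T], T = 360 min.
Σ tᵢ·10^(Lᵢ/10) = 30·10^(56.8/10) + 120·10^(81.1/10) + 120·10^(95.8/10) + 90·10^(68.4/10) = 4.723e+11.
L_eq = 10·log₁₀(4.723e+11/360) = 91.18 dB.

91.2 dB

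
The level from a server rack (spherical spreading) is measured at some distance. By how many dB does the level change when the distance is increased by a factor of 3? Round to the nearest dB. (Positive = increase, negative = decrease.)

-10 dB

With spherical spreading the level changes by −20·log₁₀(r₂/r₁).
ΔL = −20·log₁₀(3) = -9.54 dB.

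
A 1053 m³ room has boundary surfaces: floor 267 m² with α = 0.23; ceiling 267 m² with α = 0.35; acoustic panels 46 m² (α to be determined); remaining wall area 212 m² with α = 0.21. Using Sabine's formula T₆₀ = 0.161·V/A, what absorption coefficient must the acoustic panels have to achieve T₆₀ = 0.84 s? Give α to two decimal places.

0.05

From T₆₀ = 0.161·V/A, the target T₆₀ = 0.84 s needs A = 0.161·1053/0.84 = 201.83 m².
Absorption from the other surfaces = 267·0.23 + 267·0.35 + 212·0.21 = 199.38 m², so the acoustic panels must supply 2.45 m² over 46 m².
α = 2.45/46 = 0.053.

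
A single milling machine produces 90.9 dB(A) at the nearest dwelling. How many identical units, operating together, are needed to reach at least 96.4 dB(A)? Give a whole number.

4

Need L₁ + 10·log₁₀ N ≥ 96.4, i.e. log₁₀ N ≥ 0.55.
N ≥ 10^(5.5/10) = 3.548, so N = 4.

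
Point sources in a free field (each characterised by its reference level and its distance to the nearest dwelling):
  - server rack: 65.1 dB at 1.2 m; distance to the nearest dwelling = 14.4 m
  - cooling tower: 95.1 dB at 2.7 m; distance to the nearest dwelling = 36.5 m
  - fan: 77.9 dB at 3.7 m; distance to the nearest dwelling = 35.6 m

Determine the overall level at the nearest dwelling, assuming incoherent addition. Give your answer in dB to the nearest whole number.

Apply inverse-square spreading to bring every level to the receiver, then sum 10^(L/10).
server rack: 65.1 − 20·log₁₀(14.4/1.2) = 65.1 − 21.58 = 43.52 dB.
cooling tower: 95.1 − 20·log₁₀(36.5/2.7) = 95.1 − 22.62 = 72.48 dB.
fan: 77.9 − 20·log₁₀(35.6/3.7) = 77.9 − 19.66 = 58.24 dB.
Σ 10^(L/10) = 1.840e+07 → L_total = 10·log₁₀(1.840e+07) = 72.65 dB.

73 dB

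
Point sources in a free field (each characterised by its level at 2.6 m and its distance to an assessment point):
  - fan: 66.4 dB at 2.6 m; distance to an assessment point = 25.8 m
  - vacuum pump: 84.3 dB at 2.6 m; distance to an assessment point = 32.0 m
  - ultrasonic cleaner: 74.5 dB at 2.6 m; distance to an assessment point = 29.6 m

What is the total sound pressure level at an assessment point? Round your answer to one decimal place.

Apply inverse-square spreading to bring every level to the receiver, then sum 10^(L/10).
fan: 66.4 − 20·log₁₀(25.8/2.6) = 66.4 − 19.93 = 46.47 dB.
vacuum pump: 84.3 − 20·log₁₀(32.0/2.6) = 84.3 − 21.80 = 62.50 dB.
ultrasonic cleaner: 74.5 − 20·log₁₀(29.6/2.6) = 74.5 − 21.13 = 53.37 dB.
Σ 10^(L/10) = 2.039e+06 → L_total = 10·log₁₀(2.039e+06) = 63.09 dB.

63.1 dB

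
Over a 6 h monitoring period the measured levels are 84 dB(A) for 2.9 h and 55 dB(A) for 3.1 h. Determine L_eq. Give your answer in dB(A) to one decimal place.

80.8 dB(A)

L_eq = 10·log₁₀[(1/T)·Σ tᵢ·10^(Lᵢ/10)] with T = 6 h.
Σ tᵢ·10^(Lᵢ/10) = 2.9·10^(84/10) + 3.1·10^(55/10) = 7.294e+08.
L_eq = 10·log₁₀(7.294e+08/6) = 80.85 dB(A).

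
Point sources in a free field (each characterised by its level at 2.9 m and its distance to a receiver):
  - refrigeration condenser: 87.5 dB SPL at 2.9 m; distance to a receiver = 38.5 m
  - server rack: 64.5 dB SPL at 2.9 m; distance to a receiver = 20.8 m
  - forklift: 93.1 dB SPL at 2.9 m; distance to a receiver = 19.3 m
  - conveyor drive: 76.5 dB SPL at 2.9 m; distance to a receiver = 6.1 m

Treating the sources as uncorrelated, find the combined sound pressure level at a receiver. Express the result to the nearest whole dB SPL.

78 dB SPL

First find each source's level at the receiver (point-source: −20·log₁₀(r/r_ref)), then combine on an intensity basis.
refrigeration condenser: 87.5 − 20·log₁₀(38.5/2.9) = 87.5 − 22.46 = 65.04 dB SPL.
server rack: 64.5 − 20·log₁₀(20.8/2.9) = 64.5 − 17.11 = 47.39 dB SPL.
forklift: 93.1 − 20·log₁₀(19.3/2.9) = 93.1 − 16.46 = 76.64 dB SPL.
conveyor drive: 76.5 − 20·log₁₀(6.1/2.9) = 76.5 − 6.46 = 70.04 dB SPL.
Σ 10^(L/10) = 5.944e+07 → L_total = 10·log₁₀(5.944e+07) = 77.74 dB SPL.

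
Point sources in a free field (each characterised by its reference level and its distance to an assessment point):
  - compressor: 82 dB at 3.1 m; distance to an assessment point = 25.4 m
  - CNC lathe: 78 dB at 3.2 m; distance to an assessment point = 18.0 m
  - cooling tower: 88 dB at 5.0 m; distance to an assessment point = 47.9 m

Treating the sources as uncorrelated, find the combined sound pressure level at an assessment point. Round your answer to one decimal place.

70.5 dB

Propagate each source to the receiver with L = L_ref − 20·log₁₀(r/r_ref), then add intensities.
compressor: 82 − 20·log₁₀(25.4/3.1) = 82 − 18.27 = 63.73 dB.
CNC lathe: 78 − 20·log₁₀(18.0/3.2) = 78 − 15.00 = 63.00 dB.
cooling tower: 88 − 20·log₁₀(47.9/5.0) = 88 − 19.63 = 68.37 dB.
Σ 10^(L/10) = 1.123e+07 → L_total = 10·log₁₀(1.123e+07) = 70.50 dB.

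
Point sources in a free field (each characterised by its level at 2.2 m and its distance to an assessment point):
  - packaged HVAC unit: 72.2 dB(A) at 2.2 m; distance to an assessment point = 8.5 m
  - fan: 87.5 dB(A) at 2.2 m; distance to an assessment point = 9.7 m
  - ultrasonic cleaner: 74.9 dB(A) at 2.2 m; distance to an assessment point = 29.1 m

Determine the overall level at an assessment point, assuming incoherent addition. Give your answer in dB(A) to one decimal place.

74.8 dB(A)

First find each source's level at the receiver (point-source: −20·log₁₀(r/r_ref)), then combine on an intensity basis.
packaged HVAC unit: 72.2 − 20·log₁₀(8.5/2.2) = 72.2 − 11.74 = 60.46 dB(A).
fan: 87.5 − 20·log₁₀(9.7/2.2) = 87.5 − 12.89 = 74.61 dB(A).
ultrasonic cleaner: 74.9 − 20·log₁₀(29.1/2.2) = 74.9 − 22.43 = 52.47 dB(A).
Σ 10^(L/10) = 3.022e+07 → L_total = 10·log₁₀(3.022e+07) = 74.80 dB(A).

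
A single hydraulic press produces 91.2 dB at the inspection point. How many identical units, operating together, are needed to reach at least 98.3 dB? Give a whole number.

6

N identical sources give L₁ + 10·log₁₀ N, so require 10·log₁₀ N ≥ 98.3 − 91.2 = 7.1 dB.
N ≥ 10^(7.1/10) = 5.129, so N = 6.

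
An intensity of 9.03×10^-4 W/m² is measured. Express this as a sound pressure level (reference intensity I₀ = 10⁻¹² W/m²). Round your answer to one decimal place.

L = 10·log₁₀(I/I₀) = 10·log₁₀(9.03×10^-4/10⁻¹²) = 10·log₁₀(9.03×10^8).
L = 10·(0.9557 + 8) = 89.56 dB.

89.6 dB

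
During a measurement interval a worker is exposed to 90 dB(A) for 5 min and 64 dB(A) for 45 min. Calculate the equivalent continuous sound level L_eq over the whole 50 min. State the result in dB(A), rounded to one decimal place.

80.1 dB(A)

L_eq = 10·log₁₀[(1/T)·Σ tᵢ·10^(Lᵢ/10)] with T = 50 min.
Σ tᵢ·10^(Lᵢ/10) = 5·10^(90/10) + 45·10^(64/10) = 5.113e+09.
L_eq = 10·log₁₀(5.113e+09/50) = 80.10 dB(A).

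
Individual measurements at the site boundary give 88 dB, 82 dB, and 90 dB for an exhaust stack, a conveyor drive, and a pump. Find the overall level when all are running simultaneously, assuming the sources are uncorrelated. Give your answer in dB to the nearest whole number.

For uncorrelated sources the intensities add, so convert each level to linear form, sum, and take 10·log₁₀ of the total.
Σ 10^(L/10) = 10^(88/10) + 10^(82/10) + 10^(90/10) = 1.789e+09.
L_total = 10·log₁₀(1.789e+09) = 92.53 dB.

93 dB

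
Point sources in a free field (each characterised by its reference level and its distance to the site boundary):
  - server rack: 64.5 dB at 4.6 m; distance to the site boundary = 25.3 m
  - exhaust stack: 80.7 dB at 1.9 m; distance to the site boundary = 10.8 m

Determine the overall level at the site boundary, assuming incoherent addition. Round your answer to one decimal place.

65.7 dB

Propagate each source to the receiver with L = L_ref − 20·log₁₀(r/r_ref), then add intensities.
server rack: 64.5 − 20·log₁₀(25.3/4.6) = 64.5 − 14.81 = 49.69 dB.
exhaust stack: 80.7 − 20·log₁₀(10.8/1.9) = 80.7 − 15.09 = 65.61 dB.
Σ 10^(L/10) = 3.729e+06 → L_total = 10·log₁₀(3.729e+06) = 65.72 dB.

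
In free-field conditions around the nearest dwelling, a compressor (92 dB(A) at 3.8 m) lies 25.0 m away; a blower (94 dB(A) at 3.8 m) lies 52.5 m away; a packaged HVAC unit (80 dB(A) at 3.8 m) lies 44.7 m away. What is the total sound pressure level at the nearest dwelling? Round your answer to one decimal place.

First find each source's level at the receiver (point-source: −20·log₁₀(r/r_ref)), then combine on an intensity basis.
compressor: 92 − 20·log₁₀(25.0/3.8) = 92 − 16.36 = 75.64 dB(A).
blower: 94 − 20·log₁₀(52.5/3.8) = 94 − 22.81 = 71.19 dB(A).
packaged HVAC unit: 80 − 20·log₁₀(44.7/3.8) = 80 − 21.41 = 58.59 dB(A).
Σ 10^(L/10) = 5.050e+07 → L_total = 10·log₁₀(5.050e+07) = 77.03 dB(A).

77.0 dB(A)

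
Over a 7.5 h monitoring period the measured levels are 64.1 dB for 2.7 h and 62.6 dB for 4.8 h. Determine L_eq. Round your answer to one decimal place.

63.2 dB

The energy average is taken in the linear domain: L_eq = 10·log₁₀[(Σ tᵢ·10^(Lᵢ/10))/T], T = 7.5 h.
Σ tᵢ·10^(Lᵢ/10) = 2.7·10^(64.1/10) + 4.8·10^(62.6/10) = 1.567e+07.
L_eq = 10·log₁₀(1.567e+07/7.5) = 63.20 dB.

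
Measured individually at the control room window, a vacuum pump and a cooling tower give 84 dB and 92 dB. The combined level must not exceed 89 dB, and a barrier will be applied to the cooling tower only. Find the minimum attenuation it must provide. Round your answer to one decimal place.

Everything except the cooling tower sums to 10^(84/10) = 2.512e+08 in linear terms, 84.00 dB.
The limit corresponds to 10^(89/10) = 7.943e+08; subtracting the fixed part leaves 5.431e+08 for the cooling tower, i.e. 87.35 dB.
Required insertion loss = 92 − 87.35 = 4.65 dB.

4.7 dB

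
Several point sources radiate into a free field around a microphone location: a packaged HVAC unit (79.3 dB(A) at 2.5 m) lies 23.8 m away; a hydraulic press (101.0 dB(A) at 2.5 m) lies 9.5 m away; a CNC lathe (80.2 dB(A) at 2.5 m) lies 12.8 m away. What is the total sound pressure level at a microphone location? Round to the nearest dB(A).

89 dB(A)

Propagate each source to the receiver with L = L_ref − 20·log₁₀(r/r_ref), then add intensities.
packaged HVAC unit: 79.3 − 20·log₁₀(23.8/2.5) = 79.3 − 19.57 = 59.73 dB(A).
hydraulic press: 101.0 − 20·log₁₀(9.5/2.5) = 101.0 − 11.60 = 89.40 dB(A).
CNC lathe: 80.2 − 20·log₁₀(12.8/2.5) = 80.2 − 14.19 = 66.01 dB(A).
Σ 10^(L/10) = 8.768e+08 → L_total = 10·log₁₀(8.768e+08) = 89.43 dB(A).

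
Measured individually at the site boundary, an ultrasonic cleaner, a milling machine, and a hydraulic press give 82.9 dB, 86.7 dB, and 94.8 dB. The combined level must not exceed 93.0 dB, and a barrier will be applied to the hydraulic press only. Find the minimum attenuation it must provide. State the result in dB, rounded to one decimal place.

Fixed contribution from the other sources: Σ 10^(L/10) = 10^(82.9/10) + 10^(86.7/10) = 6.627e+08 (88.21 dB).
To meet 93.0 dB overall, the treated hydraulic press may contribute at most 10^(93.0/10) − 6.627e+08 = 1.333e+09, i.e. 91.25 dB.
So the hydraulic press must be reduced from 94.8 to 91.25 dB: IL = 3.55 dB.

3.6 dB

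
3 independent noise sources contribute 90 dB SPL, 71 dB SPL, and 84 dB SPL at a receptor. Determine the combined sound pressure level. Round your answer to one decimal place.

For uncorrelated sources the intensities add, so convert each level to linear form, sum, and take 10·log₁₀ of the total.
Σ 10^(L/10) = 10^(90/10) + 10^(71/10) + 10^(84/10) = 1.264e+09.
L_total = 10·log₁₀(1.264e+09) = 91.02 dB SPL.

91.0 dB SPL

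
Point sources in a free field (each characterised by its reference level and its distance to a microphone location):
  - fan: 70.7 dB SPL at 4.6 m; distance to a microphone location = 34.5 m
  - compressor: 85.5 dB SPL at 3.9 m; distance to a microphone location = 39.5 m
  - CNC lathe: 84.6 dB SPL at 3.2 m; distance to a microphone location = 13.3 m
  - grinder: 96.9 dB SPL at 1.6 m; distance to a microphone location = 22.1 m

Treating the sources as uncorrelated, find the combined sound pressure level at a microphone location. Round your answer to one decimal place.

Apply inverse-square spreading to bring every level to the receiver, then sum 10^(L/10).
fan: 70.7 − 20·log₁₀(34.5/4.6) = 70.7 − 17.50 = 53.20 dB SPL.
compressor: 85.5 − 20·log₁₀(39.5/3.9) = 85.5 − 20.11 = 65.39 dB SPL.
CNC lathe: 84.6 − 20·log₁₀(13.3/3.2) = 84.6 − 12.37 = 72.23 dB SPL.
grinder: 96.9 − 20·log₁₀(22.1/1.6) = 96.9 − 22.81 = 74.09 dB SPL.
Σ 10^(L/10) = 4.603e+07 → L_total = 10·log₁₀(4.603e+07) = 76.63 dB SPL.

76.6 dB SPL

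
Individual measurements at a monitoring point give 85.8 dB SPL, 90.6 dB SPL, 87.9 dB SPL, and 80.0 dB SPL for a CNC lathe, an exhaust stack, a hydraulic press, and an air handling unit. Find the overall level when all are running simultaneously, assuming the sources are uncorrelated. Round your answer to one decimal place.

93.5 dB SPL

For uncorrelated sources the intensities add, so convert each level to linear form, sum, and take 10·log₁₀ of the total.
Σ 10^(L/10) = 10^(85.8/10) + 10^(90.6/10) + 10^(87.9/10) + 10^(80.0/10) = 2.245e+09.
L_total = 10·log₁₀(2.245e+09) = 93.51 dB SPL.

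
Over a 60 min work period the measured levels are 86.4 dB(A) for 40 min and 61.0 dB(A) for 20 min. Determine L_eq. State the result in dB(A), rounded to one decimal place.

84.6 dB(A)

L_eq = 10·log₁₀[(1/T)·Σ tᵢ·10^(Lᵢ/10)] with T = 60 min.
Σ tᵢ·10^(Lᵢ/10) = 40·10^(86.4/10) + 20·10^(61.0/10) = 1.749e+10.
L_eq = 10·log₁₀(1.749e+10/60) = 84.65 dB(A).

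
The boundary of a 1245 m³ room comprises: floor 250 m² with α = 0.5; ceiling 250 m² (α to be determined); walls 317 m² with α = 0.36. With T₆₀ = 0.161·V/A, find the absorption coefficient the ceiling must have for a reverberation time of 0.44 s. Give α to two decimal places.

From T₆₀ = 0.161·V/A, the target T₆₀ = 0.44 s needs A = 0.161·1245/0.44 = 455.56 m².
Absorption from the other surfaces = 250·0.5 + 317·0.36 = 239.12 m², so the ceiling must supply 216.44 m² over 250 m².
α = 216.44/250 = 0.866.

0.87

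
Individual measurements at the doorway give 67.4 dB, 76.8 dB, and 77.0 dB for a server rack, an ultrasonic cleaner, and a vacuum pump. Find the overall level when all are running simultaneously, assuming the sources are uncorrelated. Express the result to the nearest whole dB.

80 dB

Incoherent sources combine by intensity addition: L_total = 10·log₁₀(Σ 10^(L_i/10)).
Σ 10^(L/10) = 10^(67.4/10) + 10^(76.8/10) + 10^(77.0/10) = 1.035e+08.
L_total = 10·log₁₀(1.035e+08) = 80.15 dB.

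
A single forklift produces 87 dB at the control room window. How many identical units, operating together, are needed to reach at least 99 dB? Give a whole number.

16

N identical sources give L₁ + 10·log₁₀ N, so require 10·log₁₀ N ≥ 99 − 87 = 12.0 dB.
N ≥ 10^(12.0/10) = 15.849, so N = 16.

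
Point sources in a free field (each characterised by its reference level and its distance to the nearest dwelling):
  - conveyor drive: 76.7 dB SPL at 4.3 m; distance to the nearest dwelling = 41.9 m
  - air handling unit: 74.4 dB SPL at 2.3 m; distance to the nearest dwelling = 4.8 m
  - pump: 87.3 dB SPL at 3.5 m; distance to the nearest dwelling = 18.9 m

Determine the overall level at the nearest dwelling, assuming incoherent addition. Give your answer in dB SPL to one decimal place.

74.0 dB SPL

First find each source's level at the receiver (point-source: −20·log₁₀(r/r_ref)), then combine on an intensity basis.
conveyor drive: 76.7 − 20·log₁₀(41.9/4.3) = 76.7 − 19.77 = 56.93 dB SPL.
air handling unit: 74.4 − 20·log₁₀(4.8/2.3) = 74.4 − 6.39 = 68.01 dB SPL.
pump: 87.3 − 20·log₁₀(18.9/3.5) = 87.3 − 14.65 = 72.65 dB SPL.
Σ 10^(L/10) = 2.523e+07 → L_total = 10·log₁₀(2.523e+07) = 74.02 dB SPL.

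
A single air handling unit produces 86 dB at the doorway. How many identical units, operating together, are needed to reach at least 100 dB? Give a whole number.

N identical sources give L₁ + 10·log₁₀ N, so require 10·log₁₀ N ≥ 100 − 86 = 14.0 dB.
N ≥ 10^(14.0/10) = 25.119, so N = 26.

26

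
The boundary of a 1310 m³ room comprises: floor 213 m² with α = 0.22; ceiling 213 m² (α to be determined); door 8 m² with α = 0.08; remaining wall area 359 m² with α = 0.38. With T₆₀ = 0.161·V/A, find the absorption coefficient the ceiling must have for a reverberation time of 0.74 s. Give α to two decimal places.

0.47

From T₆₀ = 0.161·V/A, the target T₆₀ = 0.74 s needs A = 0.161·1310/0.74 = 285.01 m².
Absorption from the other surfaces = 213·0.22 + 8·0.08 + 359·0.38 = 183.92 m², so the ceiling must supply 101.09 m² over 213 m².
α = 101.09/213 = 0.475.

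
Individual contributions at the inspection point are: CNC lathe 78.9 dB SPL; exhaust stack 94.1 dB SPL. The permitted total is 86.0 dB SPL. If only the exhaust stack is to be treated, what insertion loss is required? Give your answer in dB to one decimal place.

Fixed contribution from the other source: Σ 10^(L/10) = 10^(78.9/10) = 7.762e+07 (78.90 dB SPL).
The limit corresponds to 10^(86.0/10) = 3.981e+08; subtracting the fixed part leaves 3.205e+08 for the exhaust stack, i.e. 85.06 dB SPL.
Required insertion loss = 94.1 − 85.06 = 9.04 dB.

9.0 dB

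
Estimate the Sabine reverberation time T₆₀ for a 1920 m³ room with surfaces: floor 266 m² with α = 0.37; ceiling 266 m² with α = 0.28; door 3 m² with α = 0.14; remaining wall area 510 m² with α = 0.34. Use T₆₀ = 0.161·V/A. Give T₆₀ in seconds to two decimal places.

Summing Sᵢαᵢ: 266·0.37 + 266·0.28 + 3·0.14 + 510·0.34 = 346.72 m².
T₆₀ = 0.161·V/A = 0.161·1920/346.72 = 0.892 s.

0.89 s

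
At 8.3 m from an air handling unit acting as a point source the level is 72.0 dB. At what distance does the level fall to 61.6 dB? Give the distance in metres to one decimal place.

27.5 m

For a point source L₁ − L₂ = 20·log₁₀(r₂/r₁), so r₂ = r₁·10^((L₁−L₂)/20).
r₂ = 8.3·10^((72.0−61.6)/20) = 8.3·10^(10.4/20) = 27.48 m.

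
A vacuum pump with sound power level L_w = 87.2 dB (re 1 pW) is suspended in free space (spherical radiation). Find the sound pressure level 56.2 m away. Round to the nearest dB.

Free-field spherical radiation: L_p = L_w − 10·log₁₀(4π·r²), r = 56.2 m.
4π·r² = 3.969e+04 m², 10·log₁₀ of that is 45.987 dB.
L_p = 87.2 − 45.987 = 41.21 dB.

41 dB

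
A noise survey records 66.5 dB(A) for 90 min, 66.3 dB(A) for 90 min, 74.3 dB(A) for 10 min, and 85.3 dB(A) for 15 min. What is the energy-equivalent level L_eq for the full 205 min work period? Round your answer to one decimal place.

74.8 dB(A)

Weight each interval's intensity by its duration and average over T = 205 min:
Σ tᵢ·10^(Lᵢ/10) = 90·10^(66.5/10) + 90·10^(66.3/10) + 10·10^(74.3/10) + 15·10^(85.3/10) = 6.138e+09.
L_eq = 10·log₁₀(6.138e+09/205) = 74.76 dB(A).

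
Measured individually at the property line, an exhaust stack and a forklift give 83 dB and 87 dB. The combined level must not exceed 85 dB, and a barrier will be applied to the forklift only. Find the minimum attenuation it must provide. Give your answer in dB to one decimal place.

6.3 dB

Everything except the forklift sums to 10^(83/10) = 1.995e+08 in linear terms, 83.00 dB.
To meet 85 dB overall, the treated forklift may contribute at most 10^(85/10) − 1.995e+08 = 1.167e+08, i.e. 80.67 dB.
So the forklift must be reduced from 87 to 80.67 dB: IL = 6.33 dB.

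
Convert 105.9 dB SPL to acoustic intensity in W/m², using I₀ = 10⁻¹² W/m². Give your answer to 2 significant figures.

I = I₀·10^(L/10) = 10⁻¹² × 10^(105.9/10) = 10^(-1.410).

0.039 W/m²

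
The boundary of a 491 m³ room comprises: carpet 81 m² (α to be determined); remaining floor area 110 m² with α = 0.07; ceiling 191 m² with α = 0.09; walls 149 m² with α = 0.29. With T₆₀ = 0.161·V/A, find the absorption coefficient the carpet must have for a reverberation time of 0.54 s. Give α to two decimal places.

A = 0.161·V/T₆₀ = 0.161·491/0.54 = 146.39 m² sabins.
Absorption from the other surfaces = 110·0.07 + 191·0.09 + 149·0.29 = 68.10 m², so the carpet must supply 78.29 m² over 81 m².
α = 78.29/81 = 0.967.

0.97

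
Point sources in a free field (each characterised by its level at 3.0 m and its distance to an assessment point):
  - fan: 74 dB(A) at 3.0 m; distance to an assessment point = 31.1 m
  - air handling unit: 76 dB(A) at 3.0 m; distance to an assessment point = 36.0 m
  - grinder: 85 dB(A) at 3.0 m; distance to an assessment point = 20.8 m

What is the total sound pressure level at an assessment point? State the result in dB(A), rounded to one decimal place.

68.5 dB(A)

Propagate each source to the receiver with L = L_ref − 20·log₁₀(r/r_ref), then add intensities.
fan: 74 − 20·log₁₀(31.1/3.0) = 74 − 20.31 = 53.69 dB(A).
air handling unit: 76 − 20·log₁₀(36.0/3.0) = 76 − 21.58 = 54.42 dB(A).
grinder: 85 − 20·log₁₀(20.8/3.0) = 85 − 16.82 = 68.18 dB(A).
Σ 10^(L/10) = 7.089e+06 → L_total = 10·log₁₀(7.089e+06) = 68.51 dB(A).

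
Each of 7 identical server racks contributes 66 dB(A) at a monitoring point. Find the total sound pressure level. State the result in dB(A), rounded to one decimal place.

74.5 dB(A)

N identical incoherent sources raise the level by 10·log₁₀ N.
L_total = 66 + 10·log₁₀(7) = 66 + 8.451 = 74.45 dB(A).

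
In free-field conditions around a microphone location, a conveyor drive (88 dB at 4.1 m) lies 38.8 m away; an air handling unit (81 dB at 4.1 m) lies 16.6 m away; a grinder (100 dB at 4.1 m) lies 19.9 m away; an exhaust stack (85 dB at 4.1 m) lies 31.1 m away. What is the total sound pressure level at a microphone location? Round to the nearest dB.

Apply inverse-square spreading to bring every level to the receiver, then sum 10^(L/10).
conveyor drive: 88 − 20·log₁₀(38.8/4.1) = 88 − 19.52 = 68.48 dB.
air handling unit: 81 − 20·log₁₀(16.6/4.1) = 81 − 12.15 = 68.85 dB.
grinder: 100 − 20·log₁₀(19.9/4.1) = 100 − 13.72 = 86.28 dB.
exhaust stack: 85 − 20·log₁₀(31.1/4.1) = 85 − 17.60 = 67.40 dB.
Σ 10^(L/10) = 4.447e+08 → L_total = 10·log₁₀(4.447e+08) = 86.48 dB.

86 dB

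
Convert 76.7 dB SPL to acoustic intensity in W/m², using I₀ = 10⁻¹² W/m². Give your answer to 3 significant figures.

I = I₀·10^(L/10) = 10⁻¹² × 10^(76.7/10) = 10^(-4.330).

4.68e-05 W/m²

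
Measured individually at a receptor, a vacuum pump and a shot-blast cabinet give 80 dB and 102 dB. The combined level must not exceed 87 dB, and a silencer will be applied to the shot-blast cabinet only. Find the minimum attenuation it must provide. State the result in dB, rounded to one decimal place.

16.0 dB

Everything except the shot-blast cabinet sums to 10^(80/10) = 1.000e+08 in linear terms, 80.00 dB.
To meet 87 dB overall, the treated shot-blast cabinet may contribute at most 10^(87/10) − 1.000e+08 = 4.012e+08, i.e. 86.03 dB.
So the shot-blast cabinet must be reduced from 102 to 86.03 dB: IL = 15.97 dB.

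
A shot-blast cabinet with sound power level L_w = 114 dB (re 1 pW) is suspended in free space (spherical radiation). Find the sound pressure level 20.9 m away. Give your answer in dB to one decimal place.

76.6 dB

L_p = L_w − 10·log₁₀(4π·r²) with r = 20.9 m.
4π·r² = 5489 m², 10·log₁₀ of that is 37.395 dB.
L_p = 114 − 37.395 = 76.60 dB.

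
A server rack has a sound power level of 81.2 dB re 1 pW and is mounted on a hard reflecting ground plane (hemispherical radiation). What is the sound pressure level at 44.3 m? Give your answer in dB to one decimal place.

40.3 dB

Free-field hemispherical radiation: L_p = L_w − 10·log₁₀(2π·r²), r = 44.3 m.
2π·r² = 1.233e+04 m², 10·log₁₀ of that is 40.910 dB.
L_p = 81.2 − 40.910 = 40.29 dB.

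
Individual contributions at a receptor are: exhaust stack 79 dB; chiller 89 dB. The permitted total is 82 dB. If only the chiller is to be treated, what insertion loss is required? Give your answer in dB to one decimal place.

Fixed contribution from the other source: Σ 10^(L/10) = 10^(79/10) = 7.943e+07 (79.00 dB).
The limit corresponds to 10^(82/10) = 1.585e+08; subtracting the fixed part leaves 7.906e+07 for the chiller, i.e. 78.98 dB.
So the chiller must be reduced from 89 to 78.98 dB: IL = 10.02 dB.

10.0 dB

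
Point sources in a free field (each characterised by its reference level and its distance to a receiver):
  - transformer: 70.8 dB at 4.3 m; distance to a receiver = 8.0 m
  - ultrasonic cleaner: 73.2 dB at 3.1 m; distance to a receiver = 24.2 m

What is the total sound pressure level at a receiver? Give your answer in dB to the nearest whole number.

66 dB

Apply inverse-square spreading to bring every level to the receiver, then sum 10^(L/10).
transformer: 70.8 − 20·log₁₀(8.0/4.3) = 70.8 − 5.39 = 65.41 dB.
ultrasonic cleaner: 73.2 − 20·log₁₀(24.2/3.1) = 73.2 − 17.85 = 55.35 dB.
Σ 10^(L/10) = 3.816e+06 → L_total = 10·log₁₀(3.816e+06) = 65.82 dB.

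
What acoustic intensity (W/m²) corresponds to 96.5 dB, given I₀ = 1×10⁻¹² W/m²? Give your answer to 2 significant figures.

I = I₀·10^(L/10) = 10⁻¹² × 10^(96.5/10) = 10^(-2.350).

0.0045 W/m²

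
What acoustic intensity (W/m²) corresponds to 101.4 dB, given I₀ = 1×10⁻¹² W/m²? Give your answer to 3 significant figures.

I = I₀·10^(L/10) = 10⁻¹² × 10^(101.4/10) = 10^(-1.860).

0.0138 W/m²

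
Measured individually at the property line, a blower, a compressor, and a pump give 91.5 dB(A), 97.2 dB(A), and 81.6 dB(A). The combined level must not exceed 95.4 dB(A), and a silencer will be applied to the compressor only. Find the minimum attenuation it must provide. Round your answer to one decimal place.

Fixed contribution from the other sources: Σ 10^(L/10) = 10^(91.5/10) + 10^(81.6/10) = 1.557e+09 (91.92 dB(A)).
The limit corresponds to 10^(95.4/10) = 3.467e+09; subtracting the fixed part leaves 1.910e+09 for the compressor, i.e. 92.81 dB(A).
So the compressor must be reduced from 97.2 to 92.81 dB(A): IL = 4.39 dB.

4.4 dB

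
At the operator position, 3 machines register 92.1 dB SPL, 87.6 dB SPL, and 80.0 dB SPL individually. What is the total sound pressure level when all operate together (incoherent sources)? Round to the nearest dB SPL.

Incoherent sources combine by intensity addition: L_total = 10·log₁₀(Σ 10^(L_i/10)).
Σ 10^(L/10) = 10^(92.1/10) + 10^(87.6/10) + 10^(80.0/10) = 2.297e+09.
L_total = 10·log₁₀(2.297e+09) = 93.61 dB SPL.

94 dB SPL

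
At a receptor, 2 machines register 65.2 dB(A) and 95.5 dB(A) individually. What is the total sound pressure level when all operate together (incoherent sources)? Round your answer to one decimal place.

95.5 dB(A)

Incoherent sources combine by intensity addition: L_total = 10·log₁₀(Σ 10^(L_i/10)).
Σ 10^(L/10) = 10^(65.2/10) + 10^(95.5/10) = 3.551e+09.
L_total = 10·log₁₀(3.551e+09) = 95.50 dB(A).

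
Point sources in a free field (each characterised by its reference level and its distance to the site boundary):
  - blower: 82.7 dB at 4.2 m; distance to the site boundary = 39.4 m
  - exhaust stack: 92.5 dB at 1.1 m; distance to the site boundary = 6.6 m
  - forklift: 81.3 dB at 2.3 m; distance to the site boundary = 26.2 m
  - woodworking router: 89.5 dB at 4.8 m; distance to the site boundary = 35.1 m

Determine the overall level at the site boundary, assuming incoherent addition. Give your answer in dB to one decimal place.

First find each source's level at the receiver (point-source: −20·log₁₀(r/r_ref)), then combine on an intensity basis.
blower: 82.7 − 20·log₁₀(39.4/4.2) = 82.7 − 19.44 = 63.26 dB.
exhaust stack: 92.5 − 20·log₁₀(6.6/1.1) = 92.5 − 15.56 = 76.94 dB.
forklift: 81.3 − 20·log₁₀(26.2/2.3) = 81.3 − 21.13 = 60.17 dB.
woodworking router: 89.5 − 20·log₁₀(35.1/4.8) = 89.5 − 17.28 = 72.22 dB.
Σ 10^(L/10) = 6.922e+07 → L_total = 10·log₁₀(6.922e+07) = 78.40 dB.

78.4 dB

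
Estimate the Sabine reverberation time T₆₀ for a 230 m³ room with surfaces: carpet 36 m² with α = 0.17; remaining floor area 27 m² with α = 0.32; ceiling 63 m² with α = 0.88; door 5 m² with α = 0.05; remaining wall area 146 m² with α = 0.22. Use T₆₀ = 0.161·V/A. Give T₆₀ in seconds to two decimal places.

A = Σ Sᵢαᵢ = 36·0.17 + 27·0.32 + 63·0.88 + 5·0.05 + 146·0.22 = 102.57 m².
T₆₀ = 0.161 × 230 / 102.57 = 0.361 s.

0.36 s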